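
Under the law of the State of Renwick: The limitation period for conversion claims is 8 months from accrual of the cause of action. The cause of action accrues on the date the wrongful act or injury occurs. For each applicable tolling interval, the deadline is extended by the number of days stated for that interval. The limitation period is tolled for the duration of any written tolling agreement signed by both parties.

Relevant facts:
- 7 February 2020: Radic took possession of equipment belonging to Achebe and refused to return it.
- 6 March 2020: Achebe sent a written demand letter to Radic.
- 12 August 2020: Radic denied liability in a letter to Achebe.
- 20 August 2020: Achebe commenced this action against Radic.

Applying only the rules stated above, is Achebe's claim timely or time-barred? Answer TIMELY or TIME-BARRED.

TIMELY

The limitation period began to run on 7 February 2020.
Adding the 8 months base period to 7 February 2020 gives a deadline of 7 October 2020, before any tolling.
The other events in the timeline have no effect on the limitation period under the stated rules.
Filing on 20 August 2020 beat the 7 October 2020 deadline — the action is timely.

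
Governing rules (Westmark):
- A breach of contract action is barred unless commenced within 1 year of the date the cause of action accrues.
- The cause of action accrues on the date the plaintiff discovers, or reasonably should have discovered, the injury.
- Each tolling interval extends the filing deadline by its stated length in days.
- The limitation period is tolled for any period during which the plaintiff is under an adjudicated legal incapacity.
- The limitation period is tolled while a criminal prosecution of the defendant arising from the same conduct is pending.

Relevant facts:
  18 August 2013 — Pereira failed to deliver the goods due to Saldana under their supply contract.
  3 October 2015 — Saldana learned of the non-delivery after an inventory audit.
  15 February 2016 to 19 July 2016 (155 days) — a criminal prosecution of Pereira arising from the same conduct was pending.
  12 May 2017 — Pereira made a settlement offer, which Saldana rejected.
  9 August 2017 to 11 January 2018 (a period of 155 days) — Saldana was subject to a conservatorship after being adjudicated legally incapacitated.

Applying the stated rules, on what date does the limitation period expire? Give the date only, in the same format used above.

7 March 2017

Accrual is tied to discovery, so the period began on 3 October 2015 rather than on 18 August 2013 when the act occurred.
Adding the 1 year base period to 3 October 2015 gives a deadline of 3 October 2016, before any tolling.
Because the pending criminal prosecution ran from 15 February 2016 to 19 July 2016, the deadline is extended by 155 days to 7 March 2017.
By the time the plaintiff's legal incapacity began on 9 August 2017, the limitation period had already expired on 7 March 2017; that interval cannot revive it.
Nothing else in the chronology tolls or restarts the period.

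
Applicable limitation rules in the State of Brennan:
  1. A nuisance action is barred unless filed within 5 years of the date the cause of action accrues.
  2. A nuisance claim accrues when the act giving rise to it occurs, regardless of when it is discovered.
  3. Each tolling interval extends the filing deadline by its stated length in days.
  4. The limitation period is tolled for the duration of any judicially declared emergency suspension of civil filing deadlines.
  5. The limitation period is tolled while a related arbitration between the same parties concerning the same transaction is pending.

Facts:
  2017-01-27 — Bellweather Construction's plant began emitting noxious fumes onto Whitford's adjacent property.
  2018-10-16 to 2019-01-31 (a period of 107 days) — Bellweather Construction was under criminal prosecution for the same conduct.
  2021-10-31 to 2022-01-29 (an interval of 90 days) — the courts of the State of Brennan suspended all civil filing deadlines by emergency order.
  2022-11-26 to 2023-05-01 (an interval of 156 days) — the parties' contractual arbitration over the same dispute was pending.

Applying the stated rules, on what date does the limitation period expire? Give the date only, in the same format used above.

2022-04-27

The claim accrued on 2017-01-27, when the wrongful act occurred.
5 years from 2017-01-27 is 2022-01-27.
The emergency suspension of filing deadlines from 2021-10-31 to 2022-01-29 tolled the period for 90 days, extending the deadline to 2022-04-27.
The pending related arbitration starting 2022-11-26 came too late — the period had run on 2022-04-27 — and so does not extend the deadline.
The pending criminal prosecution from 2018-10-16 to 2019-01-31 does not toll the period, because no stated rule makes a criminal prosecution a tolling event.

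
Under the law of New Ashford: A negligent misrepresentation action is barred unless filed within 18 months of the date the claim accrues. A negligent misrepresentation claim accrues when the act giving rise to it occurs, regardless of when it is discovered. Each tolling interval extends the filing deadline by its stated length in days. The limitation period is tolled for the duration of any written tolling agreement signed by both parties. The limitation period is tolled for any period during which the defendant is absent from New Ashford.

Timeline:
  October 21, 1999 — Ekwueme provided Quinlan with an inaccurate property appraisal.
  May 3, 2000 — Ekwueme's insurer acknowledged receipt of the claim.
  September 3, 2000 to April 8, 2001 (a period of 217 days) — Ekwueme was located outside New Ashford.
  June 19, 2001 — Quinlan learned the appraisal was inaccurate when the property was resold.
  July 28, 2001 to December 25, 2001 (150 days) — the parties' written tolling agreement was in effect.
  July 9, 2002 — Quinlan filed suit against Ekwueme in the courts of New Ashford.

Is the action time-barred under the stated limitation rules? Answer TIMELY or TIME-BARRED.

TIME-BARRED

The claim accrued on October 21, 1999, when the wrongful act occurred; under the stated occurrence rule the June 19, 2001 discovery does not delay accrual.
Adding the 18 months base period to October 21, 1999 gives a deadline of April 21, 2001, before any tolling.
The period was tolled for 217 days by the defendant's absence from the jurisdiction (September 3, 2000 to April 8, 2001), pushing the deadline to November 24, 2001.
The written tolling agreement from July 28, 2001 to December 25, 2001 tolled the period for 150 days, extending the deadline to April 23, 2002.
The other events in the timeline have no effect on the limitation period under the stated rules.
Quinlan filed on July 9, 2002, after the April 23, 2002 deadline, so the action is time-barred.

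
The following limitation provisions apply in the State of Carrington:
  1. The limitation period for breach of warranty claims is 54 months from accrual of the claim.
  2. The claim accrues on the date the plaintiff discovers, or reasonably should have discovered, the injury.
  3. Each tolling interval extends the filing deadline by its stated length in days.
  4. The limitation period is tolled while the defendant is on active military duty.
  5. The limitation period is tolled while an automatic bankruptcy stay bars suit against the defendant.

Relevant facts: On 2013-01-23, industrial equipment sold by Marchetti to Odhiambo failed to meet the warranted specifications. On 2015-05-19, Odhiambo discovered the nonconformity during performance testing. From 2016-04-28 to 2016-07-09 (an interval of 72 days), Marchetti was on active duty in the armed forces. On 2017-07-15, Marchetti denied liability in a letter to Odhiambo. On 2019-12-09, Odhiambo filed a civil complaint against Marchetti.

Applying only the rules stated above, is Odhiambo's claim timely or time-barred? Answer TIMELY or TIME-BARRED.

Under the discovery rule, the claim accrued on 2015-05-19, when Odhiambo discovered the injury — not on the 2013-01-23 date of the underlying act.
Adding the 54 months base period to 2015-05-19 gives a deadline of 2019-11-19, before any tolling.
The defendant's active military service from 2016-04-28 to 2016-07-09 tolled the period for 72 days, extending the deadline to 2020-01-30.
None of the other events listed affects the running of the period under the stated rules.
Odhiambo filed on 2019-12-09, before the 2020-01-30 deadline, so the action is timely.

TIMELY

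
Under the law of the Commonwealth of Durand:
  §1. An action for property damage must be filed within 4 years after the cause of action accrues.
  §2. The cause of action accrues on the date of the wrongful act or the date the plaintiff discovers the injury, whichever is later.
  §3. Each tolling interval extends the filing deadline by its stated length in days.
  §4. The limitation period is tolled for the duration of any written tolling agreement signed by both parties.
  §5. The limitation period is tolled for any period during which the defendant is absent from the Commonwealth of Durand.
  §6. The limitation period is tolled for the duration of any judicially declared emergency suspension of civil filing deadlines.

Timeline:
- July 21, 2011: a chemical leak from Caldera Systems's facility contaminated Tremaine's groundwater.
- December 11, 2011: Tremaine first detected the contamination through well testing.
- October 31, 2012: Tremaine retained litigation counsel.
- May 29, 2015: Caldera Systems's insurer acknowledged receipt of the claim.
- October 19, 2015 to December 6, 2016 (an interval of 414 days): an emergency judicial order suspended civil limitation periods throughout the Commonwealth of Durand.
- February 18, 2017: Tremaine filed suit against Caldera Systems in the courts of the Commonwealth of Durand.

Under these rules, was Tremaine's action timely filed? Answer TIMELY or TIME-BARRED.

Because discovery on December 11, 2011 post-dates the July 21, 2011 act, accrual under the later-of rule falls on December 11, 2011.
The untolled deadline — 4 years after December 11, 2011 — is December 11, 2015.
Because the emergency suspension of filing deadlines ran from October 19, 2015 to December 6, 2016, the deadline is extended by 414 days to January 28, 2017.
None of the other events listed affects the running of the period under the stated rules.
The February 18, 2017 filing falls after the January 28, 2017 deadline; the claim is time-barred.

TIME-BARRED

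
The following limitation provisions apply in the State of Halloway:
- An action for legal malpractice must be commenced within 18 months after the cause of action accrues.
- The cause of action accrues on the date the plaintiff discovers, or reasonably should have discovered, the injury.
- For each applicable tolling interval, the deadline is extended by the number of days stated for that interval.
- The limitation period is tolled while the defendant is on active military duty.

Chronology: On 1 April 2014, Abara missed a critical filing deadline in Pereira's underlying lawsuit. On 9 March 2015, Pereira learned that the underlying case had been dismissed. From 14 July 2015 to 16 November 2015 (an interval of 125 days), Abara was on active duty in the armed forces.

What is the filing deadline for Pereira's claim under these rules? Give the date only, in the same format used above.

12 January 2017

The claim did not accrue until Pereira discovered the injury on 9 March 2015; the 1 April 2014 act date does not start the clock under the stated rule.
The untolled deadline — 18 months after 9 March 2015 — is 9 September 2016.
The period was tolled for 125 days by the defendant's active military service (14 July 2015 to 16 November 2015), pushing the deadline to 12 January 2017.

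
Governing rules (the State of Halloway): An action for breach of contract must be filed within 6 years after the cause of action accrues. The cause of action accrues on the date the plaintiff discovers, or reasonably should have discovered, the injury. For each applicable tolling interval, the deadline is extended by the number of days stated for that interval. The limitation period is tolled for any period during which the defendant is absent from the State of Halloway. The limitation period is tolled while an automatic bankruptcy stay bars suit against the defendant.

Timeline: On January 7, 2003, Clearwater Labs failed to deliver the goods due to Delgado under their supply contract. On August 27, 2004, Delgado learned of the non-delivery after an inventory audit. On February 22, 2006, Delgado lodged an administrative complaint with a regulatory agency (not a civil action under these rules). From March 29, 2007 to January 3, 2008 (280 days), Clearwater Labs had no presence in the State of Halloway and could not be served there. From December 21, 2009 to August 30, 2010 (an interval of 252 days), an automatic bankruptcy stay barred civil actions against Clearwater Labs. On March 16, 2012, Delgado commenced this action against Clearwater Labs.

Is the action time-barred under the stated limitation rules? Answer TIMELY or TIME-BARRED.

TIME-BARRED

Accrual is tied to discovery, so the period began on August 27, 2004 rather than on January 7, 2003 when the act occurred.
The untolled deadline — 6 years after August 27, 2004 — is August 27, 2010.
Because the defendant's absence from the jurisdiction ran from March 29, 2007 to January 3, 2008, the deadline is extended by 280 days to June 3, 2011.
The period was tolled for 252 days by the automatic bankruptcy stay (December 21, 2009 to August 30, 2010), pushing the deadline to February 10, 2012.
Nothing else in the chronology tolls or restarts the period.
The March 16, 2012 filing falls after the February 10, 2012 deadline; the claim is time-barred.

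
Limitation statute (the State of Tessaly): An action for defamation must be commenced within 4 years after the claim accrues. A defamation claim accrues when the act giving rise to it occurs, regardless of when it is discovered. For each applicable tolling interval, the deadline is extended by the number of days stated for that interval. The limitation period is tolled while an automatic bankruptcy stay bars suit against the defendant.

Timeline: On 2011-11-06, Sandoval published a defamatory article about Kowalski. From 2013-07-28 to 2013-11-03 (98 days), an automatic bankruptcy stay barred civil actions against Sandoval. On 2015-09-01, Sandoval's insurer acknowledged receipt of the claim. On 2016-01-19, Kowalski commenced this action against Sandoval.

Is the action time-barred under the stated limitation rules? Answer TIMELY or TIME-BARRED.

The claim accrued on 2011-11-06, when the wrongful act occurred.
Adding the 4 years base period to 2011-11-06 gives a deadline of 2015-11-06, before any tolling.
Because the automatic bankruptcy stay ran from 2013-07-28 to 2013-11-03, the deadline is extended by 98 days to 2016-02-12.
None of the other events listed affects the running of the period under the stated rules.
Filing on 2016-01-19 beat the 2016-02-12 deadline — the action is timely.

TIMELY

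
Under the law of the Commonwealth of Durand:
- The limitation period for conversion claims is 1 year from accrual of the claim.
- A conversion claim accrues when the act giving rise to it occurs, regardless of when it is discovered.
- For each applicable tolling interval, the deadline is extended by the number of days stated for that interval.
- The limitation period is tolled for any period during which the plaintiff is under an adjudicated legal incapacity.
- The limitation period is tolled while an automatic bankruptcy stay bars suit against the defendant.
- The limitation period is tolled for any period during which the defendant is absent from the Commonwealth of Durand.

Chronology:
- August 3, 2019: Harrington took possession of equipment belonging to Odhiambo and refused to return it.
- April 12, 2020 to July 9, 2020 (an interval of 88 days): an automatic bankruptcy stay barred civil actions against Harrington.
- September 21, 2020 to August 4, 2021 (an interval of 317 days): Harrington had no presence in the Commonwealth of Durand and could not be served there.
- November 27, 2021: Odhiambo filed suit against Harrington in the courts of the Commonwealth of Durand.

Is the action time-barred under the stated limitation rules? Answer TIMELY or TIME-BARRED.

The claim accrued on August 3, 2019, the date of the act.
1 year from August 3, 2019 is August 3, 2020.
The period was tolled for 88 days by the automatic bankruptcy stay (April 12, 2020 to July 9, 2020), pushing the deadline to October 30, 2020.
Because the defendant's absence from the jurisdiction ran from September 21, 2020 to August 4, 2021, the deadline is extended by 317 days to September 12, 2021.
Filing on November 27, 2021 missed the September 12, 2021 deadline — the action is time-barred.

TIME-BARRED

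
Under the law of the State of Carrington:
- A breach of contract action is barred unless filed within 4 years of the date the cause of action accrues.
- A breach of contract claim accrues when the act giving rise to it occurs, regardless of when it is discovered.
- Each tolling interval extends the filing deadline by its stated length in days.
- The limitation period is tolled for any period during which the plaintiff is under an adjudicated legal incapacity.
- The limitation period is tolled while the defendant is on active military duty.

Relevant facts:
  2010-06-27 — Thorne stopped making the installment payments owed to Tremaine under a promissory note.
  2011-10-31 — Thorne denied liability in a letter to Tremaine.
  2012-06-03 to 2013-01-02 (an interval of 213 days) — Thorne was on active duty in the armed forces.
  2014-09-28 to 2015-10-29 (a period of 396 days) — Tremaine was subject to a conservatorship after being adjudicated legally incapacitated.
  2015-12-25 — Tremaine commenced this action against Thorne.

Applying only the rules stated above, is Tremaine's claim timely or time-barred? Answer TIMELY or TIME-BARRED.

The limitation period began to run on 2010-06-27.
4 years from 2010-06-27 is 2014-06-27.
The defendant's active military service from 2012-06-03 to 2013-01-02 tolled the period for 213 days, extending the deadline to 2015-01-26.
The period was tolled for 396 days by the plaintiff's legal incapacity (2014-09-28 to 2015-10-29), pushing the deadline to 2016-02-26.
Nothing else in the chronology tolls or restarts the period.
Tremaine filed on 2015-12-25, before the 2016-02-26 deadline, so the action is timely.

TIMELY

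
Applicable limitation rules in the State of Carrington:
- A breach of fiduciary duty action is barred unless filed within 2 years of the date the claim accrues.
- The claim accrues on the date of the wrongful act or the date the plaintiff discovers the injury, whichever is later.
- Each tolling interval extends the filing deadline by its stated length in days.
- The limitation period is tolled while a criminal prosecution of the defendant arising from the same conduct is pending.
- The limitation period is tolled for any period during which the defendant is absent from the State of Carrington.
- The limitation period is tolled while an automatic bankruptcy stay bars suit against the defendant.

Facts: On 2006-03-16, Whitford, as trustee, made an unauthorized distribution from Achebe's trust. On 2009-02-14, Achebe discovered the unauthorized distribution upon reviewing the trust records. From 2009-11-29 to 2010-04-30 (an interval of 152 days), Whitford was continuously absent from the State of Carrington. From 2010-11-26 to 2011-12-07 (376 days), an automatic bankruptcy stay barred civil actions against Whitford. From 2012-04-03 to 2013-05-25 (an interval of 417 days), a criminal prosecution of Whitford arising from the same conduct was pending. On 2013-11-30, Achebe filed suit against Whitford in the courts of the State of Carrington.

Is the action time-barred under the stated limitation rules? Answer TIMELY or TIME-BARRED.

Taking the later of the act (2006-03-16) and discovery (2009-02-14), the claim accrued on 2009-02-14.
The untolled deadline — 2 years after 2009-02-14 — is 2011-02-14.
The defendant's absence from the jurisdiction from 2009-11-29 to 2010-04-30 tolled the period for 152 days, extending the deadline to 2011-07-16.
The automatic bankruptcy stay from 2010-11-26 to 2011-12-07 tolled the period for 376 days, extending the deadline to 2012-07-26.
Because the pending criminal prosecution ran from 2012-04-03 to 2013-05-25, the deadline is extended by 417 days to 2013-09-16.
The 2013-11-30 filing falls after the 2013-09-16 deadline; the claim is time-barred.

TIME-BARRED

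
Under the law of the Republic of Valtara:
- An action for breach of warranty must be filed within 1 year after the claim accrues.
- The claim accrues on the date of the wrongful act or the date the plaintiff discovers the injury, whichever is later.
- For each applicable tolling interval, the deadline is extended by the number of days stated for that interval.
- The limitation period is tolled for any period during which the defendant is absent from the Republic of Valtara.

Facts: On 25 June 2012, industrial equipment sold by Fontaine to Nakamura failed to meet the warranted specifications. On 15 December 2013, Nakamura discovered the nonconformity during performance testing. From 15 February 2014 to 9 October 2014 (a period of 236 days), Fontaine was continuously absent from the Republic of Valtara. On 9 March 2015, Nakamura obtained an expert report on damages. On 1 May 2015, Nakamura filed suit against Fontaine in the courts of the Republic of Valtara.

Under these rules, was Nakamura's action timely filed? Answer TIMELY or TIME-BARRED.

TIMELY

Taking the later of the act (25 June 2012) and discovery (15 December 2013), the claim accrued on 15 December 2013.
Adding the 1 year base period to 15 December 2013 gives a deadline of 15 December 2014, before any tolling.
The period was tolled for 236 days by the defendant's absence from the jurisdiction (15 February 2014 to 9 October 2014), pushing the deadline to 8 August 2015.
The other events in the timeline have no effect on the limitation period under the stated rules.
Nakamura filed on 1 May 2015, before the 8 August 2015 deadline, so the action is timely.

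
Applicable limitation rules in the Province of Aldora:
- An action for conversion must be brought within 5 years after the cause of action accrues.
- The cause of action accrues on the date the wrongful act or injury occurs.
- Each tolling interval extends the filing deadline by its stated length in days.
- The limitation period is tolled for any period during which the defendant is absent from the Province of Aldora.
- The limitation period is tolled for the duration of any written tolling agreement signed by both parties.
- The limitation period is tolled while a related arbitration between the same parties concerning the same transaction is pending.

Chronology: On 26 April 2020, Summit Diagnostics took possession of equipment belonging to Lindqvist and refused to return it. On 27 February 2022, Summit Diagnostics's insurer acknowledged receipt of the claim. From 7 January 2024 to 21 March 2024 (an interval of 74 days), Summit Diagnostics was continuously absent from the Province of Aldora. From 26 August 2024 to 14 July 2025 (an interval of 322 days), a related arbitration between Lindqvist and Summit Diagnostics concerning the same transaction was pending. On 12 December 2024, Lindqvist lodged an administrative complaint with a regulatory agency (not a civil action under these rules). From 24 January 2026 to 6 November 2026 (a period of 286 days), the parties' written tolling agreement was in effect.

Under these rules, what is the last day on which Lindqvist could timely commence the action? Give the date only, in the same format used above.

9 March 2027

The claim accrued on 26 April 2020, when the wrongful act occurred.
Adding the 5 years base period to 26 April 2020 gives a deadline of 26 April 2025, before any tolling.
The period was tolled for 74 days by the defendant's absence from the jurisdiction (7 January 2024 to 21 March 2024), pushing the deadline to 9 July 2025.
The pending related arbitration from 26 August 2024 to 14 July 2025 tolled the period for 322 days, extending the deadline to 27 May 2026.
The written tolling agreement from 24 January 2026 to 6 November 2026 tolled the period for 286 days, extending the deadline to 9 March 2027.
Nothing else in the chronology tolls or restarts the period.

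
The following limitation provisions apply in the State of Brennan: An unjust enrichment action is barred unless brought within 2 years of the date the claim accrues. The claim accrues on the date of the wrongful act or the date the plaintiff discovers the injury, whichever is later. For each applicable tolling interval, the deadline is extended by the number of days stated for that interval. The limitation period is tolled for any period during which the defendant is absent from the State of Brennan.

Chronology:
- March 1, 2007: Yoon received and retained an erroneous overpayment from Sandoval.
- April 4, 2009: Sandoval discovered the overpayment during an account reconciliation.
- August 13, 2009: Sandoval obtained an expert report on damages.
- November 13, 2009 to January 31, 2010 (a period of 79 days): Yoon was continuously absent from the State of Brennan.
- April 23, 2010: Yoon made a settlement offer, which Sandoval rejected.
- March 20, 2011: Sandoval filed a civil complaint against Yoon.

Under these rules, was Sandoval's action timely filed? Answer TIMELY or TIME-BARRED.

Taking the later of the act (March 1, 2007) and discovery (April 4, 2009), the claim accrued on April 4, 2009.
Adding the 2 years base period to April 4, 2009 gives a deadline of April 4, 2011, before any tolling.
The defendant's absence from the jurisdiction from November 13, 2009 to January 31, 2010 tolled the period for 79 days, extending the deadline to June 22, 2011.
None of the other events listed affects the running of the period under the stated rules.
The March 20, 2011 filing precedes the June 22, 2011 deadline; the claim is timely.

TIMELY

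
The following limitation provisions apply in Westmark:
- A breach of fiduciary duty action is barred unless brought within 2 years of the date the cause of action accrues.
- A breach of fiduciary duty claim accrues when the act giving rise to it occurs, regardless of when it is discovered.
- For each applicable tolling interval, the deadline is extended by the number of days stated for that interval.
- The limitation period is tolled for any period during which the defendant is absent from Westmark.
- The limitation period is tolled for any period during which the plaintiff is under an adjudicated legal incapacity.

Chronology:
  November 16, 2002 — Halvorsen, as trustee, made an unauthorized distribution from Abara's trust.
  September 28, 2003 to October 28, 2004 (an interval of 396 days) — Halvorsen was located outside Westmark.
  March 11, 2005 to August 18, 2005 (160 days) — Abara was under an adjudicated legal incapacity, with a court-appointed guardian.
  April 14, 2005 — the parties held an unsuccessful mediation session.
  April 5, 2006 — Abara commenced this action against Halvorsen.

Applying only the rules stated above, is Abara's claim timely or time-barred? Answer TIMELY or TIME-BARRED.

TIMELY

The claim accrued on November 16, 2002, when the wrongful act occurred.
The untolled deadline — 2 years after November 16, 2002 — is November 16, 2004.
The period was tolled for 396 days by the defendant's absence from the jurisdiction (September 28, 2003 to October 28, 2004), pushing the deadline to December 17, 2005.
The period was tolled for 160 days by the plaintiff's legal incapacity (March 11, 2005 to August 18, 2005), pushing the deadline to May 26, 2006.
Nothing else in the chronology tolls or restarts the period.
Abara filed on April 5, 2006, before the May 26, 2006 deadline, so the action is timely.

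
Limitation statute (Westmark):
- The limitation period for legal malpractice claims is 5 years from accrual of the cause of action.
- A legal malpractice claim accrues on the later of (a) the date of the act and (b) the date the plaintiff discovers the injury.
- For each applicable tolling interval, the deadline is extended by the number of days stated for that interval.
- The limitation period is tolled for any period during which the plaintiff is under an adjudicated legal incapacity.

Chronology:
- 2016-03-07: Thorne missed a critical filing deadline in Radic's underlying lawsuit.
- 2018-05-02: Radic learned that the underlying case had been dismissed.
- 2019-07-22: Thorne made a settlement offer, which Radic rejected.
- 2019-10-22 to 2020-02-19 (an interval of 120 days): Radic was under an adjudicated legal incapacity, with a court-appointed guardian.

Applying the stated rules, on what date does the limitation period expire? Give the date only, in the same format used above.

2023-08-30

Because discovery on 2018-05-02 post-dates the 2016-03-07 act, accrual under the later-of rule falls on 2018-05-02.
The untolled deadline — 5 years after 2018-05-02 — is 2023-05-02.
Because the plaintiff's legal incapacity ran from 2019-10-22 to 2020-02-19, the deadline is extended by 120 days to 2023-08-30.
None of the other events listed affects the running of the period under the stated rules.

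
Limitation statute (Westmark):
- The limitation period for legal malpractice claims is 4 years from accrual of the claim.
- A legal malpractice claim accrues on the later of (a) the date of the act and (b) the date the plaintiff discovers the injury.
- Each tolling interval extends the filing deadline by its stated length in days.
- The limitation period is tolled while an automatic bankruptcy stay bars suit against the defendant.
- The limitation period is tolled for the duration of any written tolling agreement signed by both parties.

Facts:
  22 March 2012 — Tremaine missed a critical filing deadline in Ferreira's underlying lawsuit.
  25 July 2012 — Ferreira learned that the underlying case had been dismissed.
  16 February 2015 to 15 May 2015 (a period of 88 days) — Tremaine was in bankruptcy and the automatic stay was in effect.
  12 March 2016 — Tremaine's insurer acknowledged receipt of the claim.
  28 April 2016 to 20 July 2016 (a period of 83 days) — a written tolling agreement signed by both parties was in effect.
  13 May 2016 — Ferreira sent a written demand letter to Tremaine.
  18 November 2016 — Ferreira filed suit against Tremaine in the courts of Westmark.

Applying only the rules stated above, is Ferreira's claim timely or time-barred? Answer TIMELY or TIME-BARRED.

TIMELY

The claim accrued on 25 July 2012 — the later of the 22 March 2012 act and the 25 July 2012 discovery.
The untolled deadline — 4 years after 25 July 2012 — is 25 July 2016.
The period was tolled for 88 days by the automatic bankruptcy stay (16 February 2015 to 15 May 2015), pushing the deadline to 21 October 2016.
The period was tolled for 83 days by the written tolling agreement (28 April 2016 to 20 July 2016), pushing the deadline to 12 January 2017.
The other events in the timeline have no effect on the limitation period under the stated rules.
Filing on 18 November 2016 beat the 12 January 2017 deadline — the action is timely.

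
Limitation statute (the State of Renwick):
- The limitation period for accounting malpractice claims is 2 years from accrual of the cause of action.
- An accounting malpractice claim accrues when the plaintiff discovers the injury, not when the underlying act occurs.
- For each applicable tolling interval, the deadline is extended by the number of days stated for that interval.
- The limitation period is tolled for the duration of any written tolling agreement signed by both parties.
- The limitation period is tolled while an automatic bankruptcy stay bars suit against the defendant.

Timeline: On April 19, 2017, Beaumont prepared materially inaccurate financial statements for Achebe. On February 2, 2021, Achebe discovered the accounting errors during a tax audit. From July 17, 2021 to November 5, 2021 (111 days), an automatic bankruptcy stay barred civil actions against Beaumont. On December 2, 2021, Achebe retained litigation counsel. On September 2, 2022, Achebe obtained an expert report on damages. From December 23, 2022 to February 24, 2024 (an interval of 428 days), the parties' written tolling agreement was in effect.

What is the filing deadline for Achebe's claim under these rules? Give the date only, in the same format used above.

Accrual is tied to discovery, so the period began on February 2, 2021 rather than on April 19, 2017 when the act occurred.
2 years from February 2, 2021 is February 2, 2023.
Because the automatic bankruptcy stay ran from July 17, 2021 to November 5, 2021, the deadline is extended by 111 days to May 24, 2023.
The written tolling agreement from December 23, 2022 to February 24, 2024 tolled the period for 428 days, extending the deadline to July 25, 2024.
None of the other events listed affects the running of the period under the stated rules.

July 25, 2024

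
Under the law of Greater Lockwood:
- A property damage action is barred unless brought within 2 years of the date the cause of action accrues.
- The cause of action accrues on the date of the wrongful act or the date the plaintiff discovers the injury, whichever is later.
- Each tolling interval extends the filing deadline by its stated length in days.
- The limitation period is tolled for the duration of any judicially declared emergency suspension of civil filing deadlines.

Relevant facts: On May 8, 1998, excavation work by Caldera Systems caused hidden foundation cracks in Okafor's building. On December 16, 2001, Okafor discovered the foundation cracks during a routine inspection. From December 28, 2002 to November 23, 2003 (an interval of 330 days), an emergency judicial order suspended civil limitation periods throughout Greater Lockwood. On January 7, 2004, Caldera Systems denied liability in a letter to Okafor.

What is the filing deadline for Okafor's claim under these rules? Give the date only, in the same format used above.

November 10, 2004

Because discovery on December 16, 2001 post-dates the May 8, 1998 act, accrual under the later-of rule falls on December 16, 2001.
2 years from December 16, 2001 is December 16, 2003.
Because the emergency suspension of filing deadlines ran from December 28, 2002 to November 23, 2003, the deadline is extended by 330 days to November 10, 2004.
Nothing else in the chronology tolls or restarts the period.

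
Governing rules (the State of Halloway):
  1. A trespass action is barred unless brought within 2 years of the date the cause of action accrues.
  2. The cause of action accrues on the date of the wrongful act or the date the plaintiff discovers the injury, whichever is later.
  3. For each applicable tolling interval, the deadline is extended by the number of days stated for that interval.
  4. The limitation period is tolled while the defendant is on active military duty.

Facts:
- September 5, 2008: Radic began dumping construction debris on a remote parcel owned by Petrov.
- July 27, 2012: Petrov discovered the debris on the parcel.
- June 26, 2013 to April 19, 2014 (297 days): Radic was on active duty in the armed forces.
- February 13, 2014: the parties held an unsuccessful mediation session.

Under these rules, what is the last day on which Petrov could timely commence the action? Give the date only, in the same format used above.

May 20, 2015

Taking the later of the act (September 5, 2008) and discovery (July 27, 2012), the claim accrued on July 27, 2012.
The untolled deadline — 2 years after July 27, 2012 — is July 27, 2014.
The period was tolled for 297 days by the defendant's active military service (June 26, 2013 to April 19, 2014), pushing the deadline to May 20, 2015.
The other events in the timeline have no effect on the limitation period under the stated rules.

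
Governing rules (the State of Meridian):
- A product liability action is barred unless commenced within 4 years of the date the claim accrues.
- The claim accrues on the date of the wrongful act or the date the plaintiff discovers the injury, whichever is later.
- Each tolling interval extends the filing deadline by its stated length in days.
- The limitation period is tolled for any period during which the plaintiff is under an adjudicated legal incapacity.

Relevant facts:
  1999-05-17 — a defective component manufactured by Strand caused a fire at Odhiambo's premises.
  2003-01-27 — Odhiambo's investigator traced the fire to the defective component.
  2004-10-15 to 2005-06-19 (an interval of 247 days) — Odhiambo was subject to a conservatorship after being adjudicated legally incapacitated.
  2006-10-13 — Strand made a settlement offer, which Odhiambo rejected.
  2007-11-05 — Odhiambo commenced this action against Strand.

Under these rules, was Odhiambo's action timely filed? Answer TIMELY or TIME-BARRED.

Because discovery on 2003-01-27 post-dates the 1999-05-17 act, accrual under the later-of rule falls on 2003-01-27.
The untolled deadline — 4 years after 2003-01-27 — is 2007-01-27.
The plaintiff's legal incapacity from 2004-10-15 to 2005-06-19 tolled the period for 247 days, extending the deadline to 2007-10-01.
The other events in the timeline have no effect on the limitation period under the stated rules.
The 2007-11-05 filing falls after the 2007-10-01 deadline; the claim is time-barred.

TIME-BARRED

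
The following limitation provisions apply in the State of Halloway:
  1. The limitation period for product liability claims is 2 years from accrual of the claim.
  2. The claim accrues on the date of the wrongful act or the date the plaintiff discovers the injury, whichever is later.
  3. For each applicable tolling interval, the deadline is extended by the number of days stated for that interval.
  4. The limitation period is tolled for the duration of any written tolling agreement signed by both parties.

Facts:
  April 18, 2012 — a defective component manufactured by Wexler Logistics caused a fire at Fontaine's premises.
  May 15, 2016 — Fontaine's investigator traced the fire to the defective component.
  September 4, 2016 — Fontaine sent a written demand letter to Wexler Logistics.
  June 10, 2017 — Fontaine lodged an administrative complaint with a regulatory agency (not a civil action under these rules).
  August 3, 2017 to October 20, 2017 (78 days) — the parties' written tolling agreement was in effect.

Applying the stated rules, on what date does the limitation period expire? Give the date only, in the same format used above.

Taking the later of the act (April 18, 2012) and discovery (May 15, 2016), the claim accrued on May 15, 2016.
2 years from May 15, 2016 is May 15, 2018.
Because the written tolling agreement ran from August 3, 2017 to October 20, 2017, the deadline is extended by 78 days to August 1, 2018.
None of the other events listed affects the running of the period under the stated rules.

August 1, 2018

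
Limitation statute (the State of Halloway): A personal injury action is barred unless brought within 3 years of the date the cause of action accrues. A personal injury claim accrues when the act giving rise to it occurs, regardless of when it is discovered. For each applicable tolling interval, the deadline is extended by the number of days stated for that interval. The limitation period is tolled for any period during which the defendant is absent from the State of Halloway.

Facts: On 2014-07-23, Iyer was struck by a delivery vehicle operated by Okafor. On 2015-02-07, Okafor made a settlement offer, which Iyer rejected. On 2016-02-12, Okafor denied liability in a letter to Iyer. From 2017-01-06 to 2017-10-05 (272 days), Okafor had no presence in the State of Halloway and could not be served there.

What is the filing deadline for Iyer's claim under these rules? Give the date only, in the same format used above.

The cause of action accrued on 2014-07-23, the date of the act.
The untolled deadline — 3 years after 2014-07-23 — is 2017-07-23.
The defendant's absence from the jurisdiction from 2017-01-06 to 2017-10-05 tolled the period for 272 days, extending the deadline to 2018-04-21.
None of the other events listed affects the running of the period under the stated rules.

2018-04-21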